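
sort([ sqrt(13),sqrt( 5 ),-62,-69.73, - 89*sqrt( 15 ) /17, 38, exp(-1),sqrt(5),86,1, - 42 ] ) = [ - 69.73,-62,-42, - 89*sqrt( 15) /17,exp(- 1), 1, sqrt( 5 ), sqrt(5), sqrt( 13 ), 38, 86 ] 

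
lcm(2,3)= 6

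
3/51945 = 1/17315 = 0.00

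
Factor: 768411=3^2*7^1*12197^1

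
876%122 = 22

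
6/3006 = 1/501= 0.00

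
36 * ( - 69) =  - 2484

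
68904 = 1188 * 58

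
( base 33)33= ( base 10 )102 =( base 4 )1212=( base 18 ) 5c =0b1100110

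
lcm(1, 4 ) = 4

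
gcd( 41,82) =41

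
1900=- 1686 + 3586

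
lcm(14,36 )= 252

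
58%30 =28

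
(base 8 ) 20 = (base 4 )100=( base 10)16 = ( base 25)g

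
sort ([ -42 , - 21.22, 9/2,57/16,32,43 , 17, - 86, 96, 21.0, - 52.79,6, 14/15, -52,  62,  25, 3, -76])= [-86,  -  76 ,-52.79,-52,-42,  -  21.22,14/15,3,  57/16,  9/2, 6, 17, 21.0,  25, 32, 43,62, 96 ] 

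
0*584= 0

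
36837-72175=-35338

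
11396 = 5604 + 5792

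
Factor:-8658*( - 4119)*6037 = 2^1*3^3*13^1*37^1*1373^1 *6037^1 = 215293317174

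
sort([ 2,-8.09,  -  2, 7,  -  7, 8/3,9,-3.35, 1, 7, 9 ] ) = [ -8.09, - 7, - 3.35,-2,1, 2, 8/3, 7, 7, 9, 9 ]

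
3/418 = 3/418=0.01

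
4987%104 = 99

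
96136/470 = 204+128/235 = 204.54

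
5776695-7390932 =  - 1614237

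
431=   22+409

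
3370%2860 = 510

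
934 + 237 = 1171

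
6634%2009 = 607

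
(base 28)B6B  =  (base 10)8803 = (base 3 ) 110002001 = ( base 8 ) 21143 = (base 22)i43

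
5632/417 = 5632/417 = 13.51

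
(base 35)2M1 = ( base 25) 53L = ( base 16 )c95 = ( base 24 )5e5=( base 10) 3221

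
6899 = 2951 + 3948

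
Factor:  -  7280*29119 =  - 211986320 = - 2^4 *5^1*7^1*13^1*37^1*787^1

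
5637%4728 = 909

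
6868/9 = 763 + 1/9 = 763.11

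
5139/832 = 5139/832 =6.18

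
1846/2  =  923 = 923.00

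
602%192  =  26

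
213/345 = 71/115 = 0.62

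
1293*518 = 669774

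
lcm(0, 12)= 0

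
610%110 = 60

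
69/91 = 69/91 = 0.76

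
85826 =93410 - 7584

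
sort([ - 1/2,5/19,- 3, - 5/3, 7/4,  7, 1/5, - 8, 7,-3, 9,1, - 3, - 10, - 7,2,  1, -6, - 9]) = [ - 10, - 9,-8,-7,  -  6, - 3,-3,-3, - 5/3, - 1/2, 1/5,  5/19 , 1, 1,7/4, 2, 7,7,  9 ] 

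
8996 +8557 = 17553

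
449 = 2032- 1583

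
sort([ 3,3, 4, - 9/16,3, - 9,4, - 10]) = [ - 10 ,-9, - 9/16,3, 3, 3,4, 4]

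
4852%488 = 460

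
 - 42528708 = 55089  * (  -  772)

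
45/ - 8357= - 1 + 8312/8357 = - 0.01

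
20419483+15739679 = 36159162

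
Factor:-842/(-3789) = 2/9=2^1*3^( - 2 )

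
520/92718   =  260/46359 = 0.01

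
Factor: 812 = 2^2 *7^1*29^1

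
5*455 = 2275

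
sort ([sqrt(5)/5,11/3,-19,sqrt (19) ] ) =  [ - 19,sqrt(5)/5,11/3,sqrt( 19 )] 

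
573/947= 573/947 = 0.61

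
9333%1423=795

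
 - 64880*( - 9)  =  583920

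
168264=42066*4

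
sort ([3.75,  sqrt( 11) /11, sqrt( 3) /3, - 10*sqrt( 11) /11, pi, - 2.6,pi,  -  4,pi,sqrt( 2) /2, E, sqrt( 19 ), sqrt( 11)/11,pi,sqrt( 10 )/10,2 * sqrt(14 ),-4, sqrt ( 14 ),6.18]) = [  -  4, -4,  -  10*sqrt(11 ) /11, - 2.6, sqrt( 11)/11,sqrt( 11) /11,sqrt( 10) /10,sqrt( 3) /3,sqrt( 2) /2, E,  pi, pi,pi,pi,sqrt( 14), 3.75,sqrt( 19),6.18, 2*sqrt( 14)]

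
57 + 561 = 618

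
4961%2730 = 2231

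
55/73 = 55/73 = 0.75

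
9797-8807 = 990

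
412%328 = 84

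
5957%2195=1567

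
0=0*3100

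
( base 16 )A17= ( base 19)72i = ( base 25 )438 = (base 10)2583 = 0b101000010111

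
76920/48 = 3205/2 = 1602.50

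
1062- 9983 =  - 8921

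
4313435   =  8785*491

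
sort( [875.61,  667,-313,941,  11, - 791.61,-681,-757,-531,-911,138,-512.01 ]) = [ - 911, - 791.61,-757,-681, - 531, - 512.01, - 313,11,138,667,875.61, 941 ]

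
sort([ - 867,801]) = [ - 867, 801]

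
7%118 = 7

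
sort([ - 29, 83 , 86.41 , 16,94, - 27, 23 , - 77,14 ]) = [- 77 , -29,-27,14,16,23, 83,86.41,94]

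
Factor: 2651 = 11^1*241^1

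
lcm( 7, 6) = 42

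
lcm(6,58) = 174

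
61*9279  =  566019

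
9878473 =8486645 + 1391828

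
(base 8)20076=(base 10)8254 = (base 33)7J4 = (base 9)12281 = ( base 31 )8I8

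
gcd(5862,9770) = 1954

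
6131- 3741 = 2390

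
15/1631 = 15/1631  =  0.01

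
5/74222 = 5/74222 = 0.00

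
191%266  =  191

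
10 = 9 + 1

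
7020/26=270 =270.00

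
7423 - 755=6668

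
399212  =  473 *844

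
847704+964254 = 1811958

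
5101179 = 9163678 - 4062499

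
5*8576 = 42880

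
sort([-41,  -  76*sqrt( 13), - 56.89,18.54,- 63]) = [ - 76  *sqrt(13), - 63, - 56.89, - 41,18.54] 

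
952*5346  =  5089392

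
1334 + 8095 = 9429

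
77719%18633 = 3187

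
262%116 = 30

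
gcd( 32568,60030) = 138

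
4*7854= 31416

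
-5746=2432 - 8178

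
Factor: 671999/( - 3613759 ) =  - 671999^1 * 3613759^(-1) 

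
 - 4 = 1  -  5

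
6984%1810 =1554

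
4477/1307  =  4477/1307 = 3.43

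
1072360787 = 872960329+199400458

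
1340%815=525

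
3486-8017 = - 4531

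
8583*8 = 68664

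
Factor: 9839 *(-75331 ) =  - 741181709 = -71^1 *1061^1*9839^1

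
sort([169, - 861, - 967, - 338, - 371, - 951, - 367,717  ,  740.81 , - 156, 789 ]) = [ - 967, - 951,-861, - 371, - 367, - 338, - 156,169,717,740.81,789 ] 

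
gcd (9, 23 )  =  1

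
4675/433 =10 + 345/433 = 10.80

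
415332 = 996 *417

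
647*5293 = 3424571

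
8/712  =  1/89 = 0.01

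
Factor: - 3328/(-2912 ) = 8/7 = 2^3 * 7^(- 1 )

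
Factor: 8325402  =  2^1*3^1*23^2*43^1 * 61^1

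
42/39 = 14/13 = 1.08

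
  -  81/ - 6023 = 81/6023 = 0.01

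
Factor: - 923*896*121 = - 2^7*7^1*11^2*13^1*71^1= - 100067968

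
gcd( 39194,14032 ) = 2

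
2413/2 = 1206+1/2  =  1206.50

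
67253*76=5111228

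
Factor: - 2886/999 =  -26/9 = - 2^1* 3^( - 2)*13^1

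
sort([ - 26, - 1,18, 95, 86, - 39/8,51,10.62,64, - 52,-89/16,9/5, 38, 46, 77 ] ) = [ - 52, - 26 , - 89/16, - 39/8,-1,9/5, 10.62, 18, 38,46, 51,64,  77,86,95]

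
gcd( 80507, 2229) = 1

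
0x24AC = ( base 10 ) 9388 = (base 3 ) 110212201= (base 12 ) 5524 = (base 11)7065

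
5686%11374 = 5686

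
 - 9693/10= - 9693/10 = - 969.30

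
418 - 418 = 0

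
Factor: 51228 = 2^2 * 3^2*1423^1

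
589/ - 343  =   - 2 + 97/343 = -1.72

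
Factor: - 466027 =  - 466027^1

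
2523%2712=2523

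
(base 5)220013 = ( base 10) 7508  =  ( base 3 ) 101022002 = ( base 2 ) 1110101010100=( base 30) 8a8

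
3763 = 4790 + -1027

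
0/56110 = 0 = 0.00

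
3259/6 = 3259/6 = 543.17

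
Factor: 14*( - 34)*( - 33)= 15708 = 2^2 * 3^1*7^1*11^1*17^1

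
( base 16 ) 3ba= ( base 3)1022100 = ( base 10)954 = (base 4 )32322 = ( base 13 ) 585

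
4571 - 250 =4321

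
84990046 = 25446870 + 59543176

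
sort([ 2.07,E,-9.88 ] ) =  [ - 9.88, 2.07, E]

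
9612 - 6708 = 2904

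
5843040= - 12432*( - 470) 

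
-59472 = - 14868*4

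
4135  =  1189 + 2946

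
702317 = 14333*49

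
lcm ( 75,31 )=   2325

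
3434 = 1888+1546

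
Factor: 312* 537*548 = 91814112 = 2^5*3^2*13^1 *137^1 * 179^1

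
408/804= 34/67 = 0.51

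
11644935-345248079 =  - 333603144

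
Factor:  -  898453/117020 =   -  2^( - 2)*5^ (-1)*19^1 * 5851^( - 1 )*47287^1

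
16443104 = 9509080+6934024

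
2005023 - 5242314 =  - 3237291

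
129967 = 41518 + 88449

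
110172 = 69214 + 40958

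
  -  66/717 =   -  22/239  =  - 0.09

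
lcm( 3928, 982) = 3928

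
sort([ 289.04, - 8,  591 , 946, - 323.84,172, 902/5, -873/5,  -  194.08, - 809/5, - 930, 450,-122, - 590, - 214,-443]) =[ - 930, - 590, - 443, - 323.84, - 214 , - 194.08, - 873/5, - 809/5, - 122,-8,172, 902/5,289.04,450 , 591, 946 ] 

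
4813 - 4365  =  448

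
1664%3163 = 1664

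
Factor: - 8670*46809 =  - 2^1*3^3*5^1*7^1 *17^2*743^1  =  - 405834030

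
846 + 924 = 1770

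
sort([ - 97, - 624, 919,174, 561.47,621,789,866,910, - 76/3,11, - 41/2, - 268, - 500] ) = [ - 624, - 500,  -  268, - 97,-76/3, -41/2 , 11, 174,561.47,621,789,866,910 , 919]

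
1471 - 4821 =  - 3350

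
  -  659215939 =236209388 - 895425327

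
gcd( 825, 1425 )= 75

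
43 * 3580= 153940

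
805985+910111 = 1716096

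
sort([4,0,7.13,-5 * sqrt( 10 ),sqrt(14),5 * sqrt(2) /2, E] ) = [-5*sqrt(10 ), 0,E,5*sqrt ( 2 )/2,sqrt( 14),4, 7.13 ]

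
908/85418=454/42709 = 0.01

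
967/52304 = 967/52304=0.02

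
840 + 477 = 1317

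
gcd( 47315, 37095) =5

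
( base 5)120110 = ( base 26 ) 6db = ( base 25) 715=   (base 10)4405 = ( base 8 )10465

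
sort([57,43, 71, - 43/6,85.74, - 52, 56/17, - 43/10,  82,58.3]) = [-52, - 43/6, - 43/10,56/17, 43, 57,58.3,71, 82,  85.74]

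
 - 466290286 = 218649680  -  684939966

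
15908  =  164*97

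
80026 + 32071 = 112097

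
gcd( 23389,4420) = 1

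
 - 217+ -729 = -946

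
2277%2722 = 2277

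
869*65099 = 56571031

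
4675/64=73+ 3/64=73.05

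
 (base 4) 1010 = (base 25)2I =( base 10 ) 68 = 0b1000100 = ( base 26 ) 2g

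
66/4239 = 22/1413 =0.02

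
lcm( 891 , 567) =6237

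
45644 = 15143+30501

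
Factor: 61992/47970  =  2^2*3^1*5^(-1 )*7^1*13^(-1)  =  84/65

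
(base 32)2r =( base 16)5b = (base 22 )43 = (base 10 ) 91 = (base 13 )70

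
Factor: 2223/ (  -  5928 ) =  - 2^( - 3)*3^1 = -  3/8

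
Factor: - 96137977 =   -  13^1*7395229^1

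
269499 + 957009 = 1226508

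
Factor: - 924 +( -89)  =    -  1013^1   =  - 1013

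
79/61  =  79/61=1.30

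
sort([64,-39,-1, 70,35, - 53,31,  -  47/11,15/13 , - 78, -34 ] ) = [ -78,  -  53, - 39,  -  34, - 47/11, - 1,15/13, 31, 35 , 64,70 ]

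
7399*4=29596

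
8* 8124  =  64992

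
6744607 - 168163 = 6576444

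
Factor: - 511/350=  -  73/50 = -2^( -1)*5^( - 2)*73^1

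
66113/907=66113/907=72.89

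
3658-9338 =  - 5680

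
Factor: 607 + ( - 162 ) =445 =5^1*89^1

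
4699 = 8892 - 4193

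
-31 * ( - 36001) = 1116031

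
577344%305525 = 271819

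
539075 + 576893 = 1115968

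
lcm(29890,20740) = 1016260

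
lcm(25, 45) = 225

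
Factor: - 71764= - 2^2*7^1*11^1*233^1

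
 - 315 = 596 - 911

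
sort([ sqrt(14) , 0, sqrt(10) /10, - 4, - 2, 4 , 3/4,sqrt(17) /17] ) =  [-4, - 2, 0, sqrt( 17)/17,sqrt(10) /10, 3/4, sqrt(14 ),  4 ] 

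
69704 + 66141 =135845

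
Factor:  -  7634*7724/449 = - 58965016/449 = -2^3 * 11^1*347^1*449^( - 1 )*1931^1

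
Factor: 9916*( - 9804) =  - 2^4 * 3^1*19^1*37^1*43^1*67^1=-97216464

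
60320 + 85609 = 145929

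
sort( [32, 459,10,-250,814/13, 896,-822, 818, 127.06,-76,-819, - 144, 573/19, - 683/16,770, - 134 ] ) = [-822, - 819, - 250, -144,-134,-76, - 683/16, 10, 573/19, 32,814/13,127.06,459, 770,818, 896 ]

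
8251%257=27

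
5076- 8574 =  - 3498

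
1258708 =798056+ 460652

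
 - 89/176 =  - 89/176 = -0.51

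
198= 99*2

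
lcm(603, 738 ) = 49446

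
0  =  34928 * 0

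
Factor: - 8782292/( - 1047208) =2^ ( - 1 )*61^1*223^(-1 ) * 587^( - 1 )*35993^1 = 2195573/261802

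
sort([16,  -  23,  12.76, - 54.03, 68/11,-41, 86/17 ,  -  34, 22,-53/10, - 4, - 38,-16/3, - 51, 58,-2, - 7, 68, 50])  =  [ - 54.03, - 51,-41,-38,  -  34,  -  23  , - 7 ,- 16/3  , - 53/10, - 4, - 2,86/17, 68/11,12.76, 16 , 22, 50, 58,68]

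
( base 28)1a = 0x26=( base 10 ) 38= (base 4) 212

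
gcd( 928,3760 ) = 16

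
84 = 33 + 51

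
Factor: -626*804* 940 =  - 473105760 = - 2^5*3^1*5^1 * 47^1 *67^1 * 313^1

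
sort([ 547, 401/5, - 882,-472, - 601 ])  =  [ - 882, - 601, -472, 401/5,  547] 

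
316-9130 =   -  8814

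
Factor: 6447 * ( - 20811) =-3^2*7^2*307^1  *  991^1 = - 134168517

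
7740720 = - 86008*( - 90)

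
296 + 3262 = 3558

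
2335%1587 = 748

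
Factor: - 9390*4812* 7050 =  - 2^4*3^3 * 5^3*47^1* 313^1* 401^1 = - 318551994000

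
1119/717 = 1 + 134/239 =1.56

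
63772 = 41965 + 21807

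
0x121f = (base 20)bbj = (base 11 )3538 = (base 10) 4639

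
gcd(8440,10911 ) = 1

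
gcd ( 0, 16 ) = 16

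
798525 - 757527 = 40998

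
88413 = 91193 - 2780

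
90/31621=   90/31621 =0.00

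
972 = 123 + 849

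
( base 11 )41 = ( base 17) 2b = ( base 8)55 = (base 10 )45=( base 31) 1E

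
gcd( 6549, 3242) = 1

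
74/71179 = 74/71179 = 0.00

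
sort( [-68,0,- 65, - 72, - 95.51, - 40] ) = [ - 95.51, - 72, - 68, - 65, - 40 , 0]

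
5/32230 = 1/6446 = 0.00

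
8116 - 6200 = 1916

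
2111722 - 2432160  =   - 320438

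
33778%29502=4276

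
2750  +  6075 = 8825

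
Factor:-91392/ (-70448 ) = 48/37 = 2^4*3^1 * 37^( - 1 ) 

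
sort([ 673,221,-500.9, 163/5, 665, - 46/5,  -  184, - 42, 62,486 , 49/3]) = [  -  500.9, - 184, -42,  -  46/5, 49/3, 163/5, 62, 221, 486, 665,673 ]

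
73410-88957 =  - 15547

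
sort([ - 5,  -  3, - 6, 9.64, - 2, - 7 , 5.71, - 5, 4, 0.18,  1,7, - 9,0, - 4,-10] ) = [ - 10, - 9, - 7, - 6, - 5, - 5, - 4, - 3, - 2, 0, 0.18, 1,  4,5.71 , 7, 9.64 ]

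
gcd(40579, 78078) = 77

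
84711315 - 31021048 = 53690267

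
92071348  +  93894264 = 185965612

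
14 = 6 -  - 8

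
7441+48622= 56063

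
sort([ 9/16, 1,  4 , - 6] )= [- 6,  9/16,1, 4 ] 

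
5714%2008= 1698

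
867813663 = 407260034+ 460553629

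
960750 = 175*5490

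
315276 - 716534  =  -401258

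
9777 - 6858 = 2919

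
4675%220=55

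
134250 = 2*67125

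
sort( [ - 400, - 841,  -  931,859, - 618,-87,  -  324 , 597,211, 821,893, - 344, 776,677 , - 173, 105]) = [ - 931,-841, - 618, - 400  ,-344,-324, - 173, - 87,  105,  211, 597,  677, 776,821,859,893]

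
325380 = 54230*6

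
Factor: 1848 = 2^3*3^1*7^1 * 11^1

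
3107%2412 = 695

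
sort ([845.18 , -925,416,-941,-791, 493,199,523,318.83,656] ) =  [  -  941, - 925, - 791,199,318.83,416,493, 523,  656,845.18]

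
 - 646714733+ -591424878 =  - 1238139611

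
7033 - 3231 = 3802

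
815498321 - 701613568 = 113884753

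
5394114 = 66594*81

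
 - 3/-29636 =3/29636 = 0.00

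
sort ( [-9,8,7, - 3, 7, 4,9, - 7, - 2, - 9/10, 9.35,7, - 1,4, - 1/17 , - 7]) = [ - 9 , - 7, - 7, - 3, - 2, - 1 , - 9/10, - 1/17, 4,4, 7,7,7,  8, 9, 9.35]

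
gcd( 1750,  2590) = 70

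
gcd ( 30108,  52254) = 6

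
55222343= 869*63547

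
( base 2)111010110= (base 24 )je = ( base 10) 470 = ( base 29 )g6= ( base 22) L8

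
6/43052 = 3/21526 =0.00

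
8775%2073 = 483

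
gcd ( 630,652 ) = 2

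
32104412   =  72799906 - 40695494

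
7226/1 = 7226 = 7226.00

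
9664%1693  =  1199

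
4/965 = 4/965 = 0.00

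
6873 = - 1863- - 8736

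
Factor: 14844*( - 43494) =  - 645624936=- 2^3* 3^2*11^1*659^1*1237^1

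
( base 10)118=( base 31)3P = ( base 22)58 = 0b1110110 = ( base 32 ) 3m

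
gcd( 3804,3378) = 6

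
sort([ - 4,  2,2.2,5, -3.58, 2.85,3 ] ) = [-4, -3.58,  2, 2.2, 2.85,3, 5]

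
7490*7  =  52430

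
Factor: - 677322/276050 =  - 338661/138025 =- 3^4*  5^( - 2 )*37^1*113^1*5521^( - 1 ) 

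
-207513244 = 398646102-606159346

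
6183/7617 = 2061/2539 = 0.81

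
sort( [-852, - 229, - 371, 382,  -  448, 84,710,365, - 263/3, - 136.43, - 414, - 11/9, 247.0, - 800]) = [ - 852, - 800, - 448, -414 ,-371 ,- 229 , - 136.43, - 263/3, - 11/9 , 84,  247.0, 365, 382,710]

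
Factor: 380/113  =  2^2 * 5^1*19^1*113^( - 1) 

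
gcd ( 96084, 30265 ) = 1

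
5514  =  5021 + 493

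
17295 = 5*3459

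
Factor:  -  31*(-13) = 403 = 13^1*31^1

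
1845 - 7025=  - 5180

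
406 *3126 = 1269156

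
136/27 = 136/27  =  5.04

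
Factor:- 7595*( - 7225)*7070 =387958296250 =2^1*5^4*7^3 * 17^2*31^1*101^1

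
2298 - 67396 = - 65098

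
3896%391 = 377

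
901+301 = 1202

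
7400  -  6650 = 750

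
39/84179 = 39/84179 =0.00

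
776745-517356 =259389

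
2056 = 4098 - 2042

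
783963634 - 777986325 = 5977309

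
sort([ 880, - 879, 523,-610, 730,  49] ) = [-879,-610,  49, 523, 730, 880 ] 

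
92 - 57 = 35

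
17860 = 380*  47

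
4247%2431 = 1816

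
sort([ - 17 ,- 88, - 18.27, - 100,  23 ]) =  [  -  100, -88, - 18.27, - 17, 23]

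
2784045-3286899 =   -  502854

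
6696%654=156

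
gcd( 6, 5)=1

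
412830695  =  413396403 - 565708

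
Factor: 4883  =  19^1 * 257^1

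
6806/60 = 3403/30= 113.43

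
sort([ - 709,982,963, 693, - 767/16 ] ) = [ - 709, - 767/16,693, 963 , 982 ]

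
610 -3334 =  - 2724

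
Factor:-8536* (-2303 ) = 2^3*7^2*11^1*47^1*97^1 =19658408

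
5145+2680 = 7825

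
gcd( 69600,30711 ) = 87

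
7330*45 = 329850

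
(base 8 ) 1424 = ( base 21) 1GB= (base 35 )mi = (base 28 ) 104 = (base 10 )788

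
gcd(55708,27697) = 1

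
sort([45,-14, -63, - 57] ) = [- 63, - 57, - 14, 45] 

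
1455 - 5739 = -4284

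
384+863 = 1247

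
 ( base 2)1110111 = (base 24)4N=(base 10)119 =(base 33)3K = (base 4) 1313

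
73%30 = 13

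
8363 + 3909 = 12272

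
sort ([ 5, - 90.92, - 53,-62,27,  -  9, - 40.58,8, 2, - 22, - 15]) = [-90.92,-62,-53, - 40.58, - 22,  -  15, - 9, 2, 5,8,27]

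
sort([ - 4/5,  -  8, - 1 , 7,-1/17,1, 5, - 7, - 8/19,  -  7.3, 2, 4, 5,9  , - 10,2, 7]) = [ - 10, - 8, - 7.3, - 7, -1, - 4/5, - 8/19, - 1/17, 1, 2, 2,4,5,5, 7, 7,9] 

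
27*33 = 891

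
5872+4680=10552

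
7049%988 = 133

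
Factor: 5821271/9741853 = 11^(-1 )*885623^( -1)*5821271^1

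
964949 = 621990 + 342959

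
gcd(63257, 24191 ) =17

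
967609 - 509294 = 458315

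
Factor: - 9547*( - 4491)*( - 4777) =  - 204816631329  =  - 3^2*17^1*281^1*499^1*9547^1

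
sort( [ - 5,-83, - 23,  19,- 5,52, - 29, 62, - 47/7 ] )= [ - 83,  -  29,-23, - 47/7 , - 5, - 5, 19,52, 62]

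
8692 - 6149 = 2543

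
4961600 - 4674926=286674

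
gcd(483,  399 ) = 21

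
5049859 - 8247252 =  - 3197393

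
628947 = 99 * 6353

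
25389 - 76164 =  - 50775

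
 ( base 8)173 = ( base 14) 8b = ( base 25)4n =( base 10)123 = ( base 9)146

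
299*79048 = 23635352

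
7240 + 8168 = 15408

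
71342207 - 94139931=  -22797724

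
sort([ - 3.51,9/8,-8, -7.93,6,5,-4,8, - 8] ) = [ - 8, - 8, - 7.93, - 4, - 3.51,9/8,5,6,8]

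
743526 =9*82614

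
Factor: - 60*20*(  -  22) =2^5*3^1* 5^2*11^1 =26400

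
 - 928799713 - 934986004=-1863785717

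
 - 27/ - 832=27/832 = 0.03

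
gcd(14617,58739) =1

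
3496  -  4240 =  - 744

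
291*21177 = 6162507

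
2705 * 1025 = 2772625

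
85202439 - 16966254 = 68236185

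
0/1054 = 0 = 0.00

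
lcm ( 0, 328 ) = 0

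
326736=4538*72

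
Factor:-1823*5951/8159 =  -10848673/8159 = -  11^1*41^( - 1)*199^( - 1 )*541^1*1823^1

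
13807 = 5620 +8187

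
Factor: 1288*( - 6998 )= -2^4*7^1*23^1*3499^1 =- 9013424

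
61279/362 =169 + 101/362  =  169.28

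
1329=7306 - 5977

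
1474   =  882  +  592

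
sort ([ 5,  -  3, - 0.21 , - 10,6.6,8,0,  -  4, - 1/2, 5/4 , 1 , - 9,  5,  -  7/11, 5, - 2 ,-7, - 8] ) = [ - 10, - 9 , - 8,-7,  -  4,-3, - 2, - 7/11, - 1/2, - 0.21,0,1,  5/4 , 5,5,5,6.6,8]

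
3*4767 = 14301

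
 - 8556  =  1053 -9609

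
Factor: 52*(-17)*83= -2^2 * 13^1*17^1*83^1=- 73372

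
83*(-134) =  - 11122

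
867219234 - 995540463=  - 128321229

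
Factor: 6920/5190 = 4/3 = 2^2 * 3^( - 1 ) 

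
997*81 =80757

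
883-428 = 455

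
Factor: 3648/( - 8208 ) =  - 2^2*3^( - 2) = -4/9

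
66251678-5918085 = 60333593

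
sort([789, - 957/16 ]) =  [ - 957/16,  789] 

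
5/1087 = 5/1087  =  0.00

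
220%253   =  220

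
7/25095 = 1/3585 =0.00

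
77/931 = 11/133=0.08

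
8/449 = 8/449 = 0.02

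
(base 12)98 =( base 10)116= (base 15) 7B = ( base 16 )74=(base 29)40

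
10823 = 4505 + 6318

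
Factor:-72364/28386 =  -36182/14193 = - 2^1*3^( - 2)*19^( - 1 )*79^1*83^(  -  1)*229^1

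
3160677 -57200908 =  -54040231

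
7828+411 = 8239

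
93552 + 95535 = 189087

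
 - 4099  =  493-4592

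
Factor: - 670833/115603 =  - 3^2*19^1*3923^1 * 115603^( - 1)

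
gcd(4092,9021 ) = 93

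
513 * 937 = 480681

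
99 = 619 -520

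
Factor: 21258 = 2^1*3^2*1181^1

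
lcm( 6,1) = 6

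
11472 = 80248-68776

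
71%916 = 71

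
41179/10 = 41179/10 = 4117.90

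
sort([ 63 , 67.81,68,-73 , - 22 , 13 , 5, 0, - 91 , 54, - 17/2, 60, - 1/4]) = [-91, - 73,-22, - 17/2, - 1/4, 0,5, 13, 54,60 , 63, 67.81, 68]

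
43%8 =3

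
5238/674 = 7+260/337= 7.77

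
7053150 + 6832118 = 13885268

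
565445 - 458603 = 106842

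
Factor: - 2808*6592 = -2^9 * 3^3*13^1*103^1 = -18510336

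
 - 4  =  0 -4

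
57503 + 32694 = 90197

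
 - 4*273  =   - 1092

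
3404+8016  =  11420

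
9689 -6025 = 3664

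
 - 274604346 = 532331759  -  806936105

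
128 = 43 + 85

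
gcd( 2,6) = 2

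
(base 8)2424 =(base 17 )488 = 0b10100010100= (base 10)1300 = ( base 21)2JJ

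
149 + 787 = 936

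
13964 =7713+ 6251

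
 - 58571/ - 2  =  58571/2 = 29285.50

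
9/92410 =9/92410  =  0.00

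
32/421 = 32/421 = 0.08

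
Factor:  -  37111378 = -2^1*389^1*47701^1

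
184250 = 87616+96634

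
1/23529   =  1/23529 = 0.00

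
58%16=10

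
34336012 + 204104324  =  238440336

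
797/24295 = 797/24295= 0.03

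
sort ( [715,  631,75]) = [ 75, 631, 715]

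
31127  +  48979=80106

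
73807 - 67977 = 5830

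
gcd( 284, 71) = 71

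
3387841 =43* 78787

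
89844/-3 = -29948/1  =  - 29948.00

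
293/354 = 293/354=0.83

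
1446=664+782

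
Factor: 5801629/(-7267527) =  - 3^(-2)*197^ ( - 1)*4099^ ( -1) * 5801629^1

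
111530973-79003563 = 32527410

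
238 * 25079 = 5968802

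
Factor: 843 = 3^1*281^1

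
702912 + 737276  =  1440188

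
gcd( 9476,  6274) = 2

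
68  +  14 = 82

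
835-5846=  - 5011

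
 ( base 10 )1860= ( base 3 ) 2112220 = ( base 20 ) 4d0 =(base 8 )3504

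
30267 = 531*57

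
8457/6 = 1409 + 1/2=1409.50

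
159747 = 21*7607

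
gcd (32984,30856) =1064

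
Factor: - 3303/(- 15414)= 2^( - 1)*3^1*7^(- 1) = 3/14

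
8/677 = 8/677 = 0.01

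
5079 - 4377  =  702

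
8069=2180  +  5889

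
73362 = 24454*3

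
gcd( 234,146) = 2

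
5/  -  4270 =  - 1 + 853/854 = - 0.00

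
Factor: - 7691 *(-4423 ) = 4423^1  *7691^1 = 34017293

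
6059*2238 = 13560042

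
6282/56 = 3141/28  =  112.18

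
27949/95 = 294 + 1/5 = 294.20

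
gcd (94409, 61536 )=1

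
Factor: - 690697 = -7^1 * 79^1*1249^1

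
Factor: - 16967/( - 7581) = 47/21 = 3^( - 1)*7^( - 1 )*47^1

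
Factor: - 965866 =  - 2^1*11^1*43^1*1021^1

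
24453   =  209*117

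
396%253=143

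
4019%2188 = 1831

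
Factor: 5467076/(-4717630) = - 2^1 * 5^( - 1) * 107^( - 1 )*4409^(-1)*1366769^1= - 2733538/2358815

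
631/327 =1  +  304/327= 1.93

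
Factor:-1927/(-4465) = 5^ ( - 1)*19^ ( - 1 )  *  41^1 = 41/95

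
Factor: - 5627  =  -17^1*331^1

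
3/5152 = 3/5152 = 0.00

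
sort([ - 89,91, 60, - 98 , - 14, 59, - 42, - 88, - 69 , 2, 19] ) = [-98 , - 89, - 88, - 69, - 42, - 14,2,  19 , 59,60, 91] 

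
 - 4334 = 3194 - 7528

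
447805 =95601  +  352204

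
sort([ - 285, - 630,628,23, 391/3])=[ - 630,-285, 23, 391/3 , 628 ] 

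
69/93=23/31  =  0.74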